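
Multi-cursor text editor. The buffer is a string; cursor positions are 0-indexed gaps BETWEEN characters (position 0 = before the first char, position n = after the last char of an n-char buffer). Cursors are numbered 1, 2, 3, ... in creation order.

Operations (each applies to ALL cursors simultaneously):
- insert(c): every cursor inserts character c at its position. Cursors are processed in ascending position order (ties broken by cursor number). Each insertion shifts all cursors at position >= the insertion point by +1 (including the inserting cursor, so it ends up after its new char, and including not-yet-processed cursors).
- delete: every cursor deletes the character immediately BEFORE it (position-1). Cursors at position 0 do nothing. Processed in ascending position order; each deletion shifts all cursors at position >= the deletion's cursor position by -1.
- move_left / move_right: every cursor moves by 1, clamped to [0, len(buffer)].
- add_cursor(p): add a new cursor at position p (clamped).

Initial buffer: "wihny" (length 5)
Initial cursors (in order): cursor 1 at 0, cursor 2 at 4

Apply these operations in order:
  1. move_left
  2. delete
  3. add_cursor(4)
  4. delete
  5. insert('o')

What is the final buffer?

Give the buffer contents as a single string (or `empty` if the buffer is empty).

Answer: owono

Derivation:
After op 1 (move_left): buffer="wihny" (len 5), cursors c1@0 c2@3, authorship .....
After op 2 (delete): buffer="winy" (len 4), cursors c1@0 c2@2, authorship ....
After op 3 (add_cursor(4)): buffer="winy" (len 4), cursors c1@0 c2@2 c3@4, authorship ....
After op 4 (delete): buffer="wn" (len 2), cursors c1@0 c2@1 c3@2, authorship ..
After op 5 (insert('o')): buffer="owono" (len 5), cursors c1@1 c2@3 c3@5, authorship 1.2.3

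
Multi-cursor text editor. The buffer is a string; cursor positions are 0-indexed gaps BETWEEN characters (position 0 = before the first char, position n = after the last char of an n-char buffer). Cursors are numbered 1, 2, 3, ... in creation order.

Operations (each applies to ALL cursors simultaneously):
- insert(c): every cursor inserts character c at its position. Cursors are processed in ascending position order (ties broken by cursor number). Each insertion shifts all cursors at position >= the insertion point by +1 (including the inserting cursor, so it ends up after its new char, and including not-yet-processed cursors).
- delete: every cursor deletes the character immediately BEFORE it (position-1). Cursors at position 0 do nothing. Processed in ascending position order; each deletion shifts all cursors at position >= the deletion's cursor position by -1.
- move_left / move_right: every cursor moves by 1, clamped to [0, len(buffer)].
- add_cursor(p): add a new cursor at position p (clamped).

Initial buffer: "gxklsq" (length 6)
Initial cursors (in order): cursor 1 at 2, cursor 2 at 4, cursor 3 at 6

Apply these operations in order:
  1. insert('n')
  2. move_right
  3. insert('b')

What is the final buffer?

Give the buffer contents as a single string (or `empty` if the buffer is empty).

After op 1 (insert('n')): buffer="gxnklnsqn" (len 9), cursors c1@3 c2@6 c3@9, authorship ..1..2..3
After op 2 (move_right): buffer="gxnklnsqn" (len 9), cursors c1@4 c2@7 c3@9, authorship ..1..2..3
After op 3 (insert('b')): buffer="gxnkblnsbqnb" (len 12), cursors c1@5 c2@9 c3@12, authorship ..1.1.2.2.33

Answer: gxnkblnsbqnb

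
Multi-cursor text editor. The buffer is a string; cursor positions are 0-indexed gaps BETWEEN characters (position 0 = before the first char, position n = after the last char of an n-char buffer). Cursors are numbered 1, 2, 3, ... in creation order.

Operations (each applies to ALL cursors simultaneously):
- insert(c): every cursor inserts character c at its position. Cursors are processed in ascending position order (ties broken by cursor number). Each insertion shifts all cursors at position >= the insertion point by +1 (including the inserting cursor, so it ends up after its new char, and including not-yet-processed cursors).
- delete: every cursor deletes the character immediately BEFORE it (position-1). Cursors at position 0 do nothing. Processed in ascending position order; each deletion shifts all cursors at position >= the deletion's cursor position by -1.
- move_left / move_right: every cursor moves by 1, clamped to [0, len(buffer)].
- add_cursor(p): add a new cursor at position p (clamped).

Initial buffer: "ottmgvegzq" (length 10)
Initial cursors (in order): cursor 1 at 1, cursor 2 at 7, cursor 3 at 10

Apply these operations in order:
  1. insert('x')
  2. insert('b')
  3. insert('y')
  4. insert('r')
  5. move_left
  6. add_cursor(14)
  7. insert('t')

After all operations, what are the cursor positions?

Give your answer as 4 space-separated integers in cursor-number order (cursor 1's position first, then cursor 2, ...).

After op 1 (insert('x')): buffer="oxttmgvexgzqx" (len 13), cursors c1@2 c2@9 c3@13, authorship .1......2...3
After op 2 (insert('b')): buffer="oxbttmgvexbgzqxb" (len 16), cursors c1@3 c2@11 c3@16, authorship .11......22...33
After op 3 (insert('y')): buffer="oxbyttmgvexbygzqxby" (len 19), cursors c1@4 c2@13 c3@19, authorship .111......222...333
After op 4 (insert('r')): buffer="oxbyrttmgvexbyrgzqxbyr" (len 22), cursors c1@5 c2@15 c3@22, authorship .1111......2222...3333
After op 5 (move_left): buffer="oxbyrttmgvexbyrgzqxbyr" (len 22), cursors c1@4 c2@14 c3@21, authorship .1111......2222...3333
After op 6 (add_cursor(14)): buffer="oxbyrttmgvexbyrgzqxbyr" (len 22), cursors c1@4 c2@14 c4@14 c3@21, authorship .1111......2222...3333
After op 7 (insert('t')): buffer="oxbytrttmgvexbyttrgzqxbytr" (len 26), cursors c1@5 c2@17 c4@17 c3@25, authorship .11111......222242...33333

Answer: 5 17 25 17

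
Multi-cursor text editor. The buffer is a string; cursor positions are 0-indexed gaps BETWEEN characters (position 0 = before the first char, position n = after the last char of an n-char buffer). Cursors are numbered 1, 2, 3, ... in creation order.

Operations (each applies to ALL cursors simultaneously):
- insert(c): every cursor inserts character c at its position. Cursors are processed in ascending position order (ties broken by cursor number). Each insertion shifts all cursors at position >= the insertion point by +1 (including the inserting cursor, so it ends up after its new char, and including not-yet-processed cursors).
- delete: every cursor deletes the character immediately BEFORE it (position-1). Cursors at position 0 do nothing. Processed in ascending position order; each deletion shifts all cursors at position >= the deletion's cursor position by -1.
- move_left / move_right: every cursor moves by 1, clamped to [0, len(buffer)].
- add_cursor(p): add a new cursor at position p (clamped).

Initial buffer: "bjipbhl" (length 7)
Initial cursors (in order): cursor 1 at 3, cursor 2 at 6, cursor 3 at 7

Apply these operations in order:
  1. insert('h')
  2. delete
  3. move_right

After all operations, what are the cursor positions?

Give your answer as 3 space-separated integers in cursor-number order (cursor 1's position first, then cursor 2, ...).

Answer: 4 7 7

Derivation:
After op 1 (insert('h')): buffer="bjihpbhhlh" (len 10), cursors c1@4 c2@8 c3@10, authorship ...1...2.3
After op 2 (delete): buffer="bjipbhl" (len 7), cursors c1@3 c2@6 c3@7, authorship .......
After op 3 (move_right): buffer="bjipbhl" (len 7), cursors c1@4 c2@7 c3@7, authorship .......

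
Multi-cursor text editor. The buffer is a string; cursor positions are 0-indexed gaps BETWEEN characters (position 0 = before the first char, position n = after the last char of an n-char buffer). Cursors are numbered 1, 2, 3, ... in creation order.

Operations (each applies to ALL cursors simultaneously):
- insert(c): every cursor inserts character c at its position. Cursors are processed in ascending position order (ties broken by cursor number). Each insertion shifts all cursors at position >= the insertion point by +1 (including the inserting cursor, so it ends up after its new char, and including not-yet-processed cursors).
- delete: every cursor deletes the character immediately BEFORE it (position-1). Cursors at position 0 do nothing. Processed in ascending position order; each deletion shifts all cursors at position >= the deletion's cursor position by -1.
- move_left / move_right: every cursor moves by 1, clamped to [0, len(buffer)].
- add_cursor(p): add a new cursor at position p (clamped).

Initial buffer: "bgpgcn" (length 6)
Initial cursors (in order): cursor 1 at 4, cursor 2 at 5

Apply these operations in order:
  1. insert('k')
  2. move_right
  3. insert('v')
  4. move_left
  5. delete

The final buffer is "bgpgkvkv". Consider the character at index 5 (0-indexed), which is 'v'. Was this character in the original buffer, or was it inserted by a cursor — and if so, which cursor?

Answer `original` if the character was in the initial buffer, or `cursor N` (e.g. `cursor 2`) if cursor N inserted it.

Answer: cursor 1

Derivation:
After op 1 (insert('k')): buffer="bgpgkckn" (len 8), cursors c1@5 c2@7, authorship ....1.2.
After op 2 (move_right): buffer="bgpgkckn" (len 8), cursors c1@6 c2@8, authorship ....1.2.
After op 3 (insert('v')): buffer="bgpgkcvknv" (len 10), cursors c1@7 c2@10, authorship ....1.12.2
After op 4 (move_left): buffer="bgpgkcvknv" (len 10), cursors c1@6 c2@9, authorship ....1.12.2
After op 5 (delete): buffer="bgpgkvkv" (len 8), cursors c1@5 c2@7, authorship ....1122
Authorship (.=original, N=cursor N): . . . . 1 1 2 2
Index 5: author = 1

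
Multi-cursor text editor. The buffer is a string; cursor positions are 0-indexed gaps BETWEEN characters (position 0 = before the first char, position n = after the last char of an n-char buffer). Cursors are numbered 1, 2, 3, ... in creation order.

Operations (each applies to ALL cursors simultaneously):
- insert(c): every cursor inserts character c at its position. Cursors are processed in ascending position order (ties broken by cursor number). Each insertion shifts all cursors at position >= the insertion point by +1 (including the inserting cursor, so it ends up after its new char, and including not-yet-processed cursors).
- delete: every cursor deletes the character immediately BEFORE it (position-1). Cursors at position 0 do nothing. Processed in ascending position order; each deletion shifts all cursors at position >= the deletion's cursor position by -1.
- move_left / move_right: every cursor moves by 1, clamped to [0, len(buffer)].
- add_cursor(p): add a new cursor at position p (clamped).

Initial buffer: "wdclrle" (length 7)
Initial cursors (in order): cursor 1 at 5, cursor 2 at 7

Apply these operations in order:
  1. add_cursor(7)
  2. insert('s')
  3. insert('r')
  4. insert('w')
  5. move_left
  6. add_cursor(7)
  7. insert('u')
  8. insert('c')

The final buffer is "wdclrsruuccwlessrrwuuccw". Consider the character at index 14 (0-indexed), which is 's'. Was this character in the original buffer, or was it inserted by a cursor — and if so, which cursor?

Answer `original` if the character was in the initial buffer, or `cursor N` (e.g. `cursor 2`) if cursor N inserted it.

After op 1 (add_cursor(7)): buffer="wdclrle" (len 7), cursors c1@5 c2@7 c3@7, authorship .......
After op 2 (insert('s')): buffer="wdclrsless" (len 10), cursors c1@6 c2@10 c3@10, authorship .....1..23
After op 3 (insert('r')): buffer="wdclrsrlessrr" (len 13), cursors c1@7 c2@13 c3@13, authorship .....11..2323
After op 4 (insert('w')): buffer="wdclrsrwlessrrww" (len 16), cursors c1@8 c2@16 c3@16, authorship .....111..232323
After op 5 (move_left): buffer="wdclrsrwlessrrww" (len 16), cursors c1@7 c2@15 c3@15, authorship .....111..232323
After op 6 (add_cursor(7)): buffer="wdclrsrwlessrrww" (len 16), cursors c1@7 c4@7 c2@15 c3@15, authorship .....111..232323
After op 7 (insert('u')): buffer="wdclrsruuwlessrrwuuw" (len 20), cursors c1@9 c4@9 c2@19 c3@19, authorship .....11141..23232233
After op 8 (insert('c')): buffer="wdclrsruuccwlessrrwuuccw" (len 24), cursors c1@11 c4@11 c2@23 c3@23, authorship .....1114141..2323223233
Authorship (.=original, N=cursor N): . . . . . 1 1 1 4 1 4 1 . . 2 3 2 3 2 2 3 2 3 3
Index 14: author = 2

Answer: cursor 2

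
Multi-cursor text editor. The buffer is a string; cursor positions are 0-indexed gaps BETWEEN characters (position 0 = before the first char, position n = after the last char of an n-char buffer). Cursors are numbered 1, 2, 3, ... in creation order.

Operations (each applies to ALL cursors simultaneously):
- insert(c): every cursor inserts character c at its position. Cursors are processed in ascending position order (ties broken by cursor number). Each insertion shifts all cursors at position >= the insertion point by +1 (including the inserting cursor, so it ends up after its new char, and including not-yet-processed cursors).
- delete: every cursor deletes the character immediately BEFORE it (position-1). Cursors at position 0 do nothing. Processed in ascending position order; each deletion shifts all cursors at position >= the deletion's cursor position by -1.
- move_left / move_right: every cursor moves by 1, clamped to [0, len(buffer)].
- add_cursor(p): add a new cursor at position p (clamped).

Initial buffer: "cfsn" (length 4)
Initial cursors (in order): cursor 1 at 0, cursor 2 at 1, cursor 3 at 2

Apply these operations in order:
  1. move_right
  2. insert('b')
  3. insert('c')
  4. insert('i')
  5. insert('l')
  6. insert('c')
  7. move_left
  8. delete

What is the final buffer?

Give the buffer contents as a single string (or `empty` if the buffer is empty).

After op 1 (move_right): buffer="cfsn" (len 4), cursors c1@1 c2@2 c3@3, authorship ....
After op 2 (insert('b')): buffer="cbfbsbn" (len 7), cursors c1@2 c2@4 c3@6, authorship .1.2.3.
After op 3 (insert('c')): buffer="cbcfbcsbcn" (len 10), cursors c1@3 c2@6 c3@9, authorship .11.22.33.
After op 4 (insert('i')): buffer="cbcifbcisbcin" (len 13), cursors c1@4 c2@8 c3@12, authorship .111.222.333.
After op 5 (insert('l')): buffer="cbcilfbcilsbciln" (len 16), cursors c1@5 c2@10 c3@15, authorship .1111.2222.3333.
After op 6 (insert('c')): buffer="cbcilcfbcilcsbcilcn" (len 19), cursors c1@6 c2@12 c3@18, authorship .11111.22222.33333.
After op 7 (move_left): buffer="cbcilcfbcilcsbcilcn" (len 19), cursors c1@5 c2@11 c3@17, authorship .11111.22222.33333.
After op 8 (delete): buffer="cbcicfbcicsbcicn" (len 16), cursors c1@4 c2@9 c3@14, authorship .1111.2222.3333.

Answer: cbcicfbcicsbcicn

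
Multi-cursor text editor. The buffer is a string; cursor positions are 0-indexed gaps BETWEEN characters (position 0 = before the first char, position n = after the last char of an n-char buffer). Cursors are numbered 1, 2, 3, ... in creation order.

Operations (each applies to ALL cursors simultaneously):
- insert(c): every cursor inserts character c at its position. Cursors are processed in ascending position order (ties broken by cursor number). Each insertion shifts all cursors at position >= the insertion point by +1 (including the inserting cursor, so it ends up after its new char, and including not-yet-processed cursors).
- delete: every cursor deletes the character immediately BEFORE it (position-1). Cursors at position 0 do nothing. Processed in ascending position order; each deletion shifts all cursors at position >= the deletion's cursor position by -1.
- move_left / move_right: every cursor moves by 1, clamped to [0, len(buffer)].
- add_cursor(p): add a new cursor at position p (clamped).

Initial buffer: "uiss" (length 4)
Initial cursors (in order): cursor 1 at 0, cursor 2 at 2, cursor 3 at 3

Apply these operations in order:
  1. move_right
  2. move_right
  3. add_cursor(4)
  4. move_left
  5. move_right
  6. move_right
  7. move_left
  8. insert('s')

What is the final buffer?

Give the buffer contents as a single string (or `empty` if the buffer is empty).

After op 1 (move_right): buffer="uiss" (len 4), cursors c1@1 c2@3 c3@4, authorship ....
After op 2 (move_right): buffer="uiss" (len 4), cursors c1@2 c2@4 c3@4, authorship ....
After op 3 (add_cursor(4)): buffer="uiss" (len 4), cursors c1@2 c2@4 c3@4 c4@4, authorship ....
After op 4 (move_left): buffer="uiss" (len 4), cursors c1@1 c2@3 c3@3 c4@3, authorship ....
After op 5 (move_right): buffer="uiss" (len 4), cursors c1@2 c2@4 c3@4 c4@4, authorship ....
After op 6 (move_right): buffer="uiss" (len 4), cursors c1@3 c2@4 c3@4 c4@4, authorship ....
After op 7 (move_left): buffer="uiss" (len 4), cursors c1@2 c2@3 c3@3 c4@3, authorship ....
After op 8 (insert('s')): buffer="uissssss" (len 8), cursors c1@3 c2@7 c3@7 c4@7, authorship ..1.234.

Answer: uissssss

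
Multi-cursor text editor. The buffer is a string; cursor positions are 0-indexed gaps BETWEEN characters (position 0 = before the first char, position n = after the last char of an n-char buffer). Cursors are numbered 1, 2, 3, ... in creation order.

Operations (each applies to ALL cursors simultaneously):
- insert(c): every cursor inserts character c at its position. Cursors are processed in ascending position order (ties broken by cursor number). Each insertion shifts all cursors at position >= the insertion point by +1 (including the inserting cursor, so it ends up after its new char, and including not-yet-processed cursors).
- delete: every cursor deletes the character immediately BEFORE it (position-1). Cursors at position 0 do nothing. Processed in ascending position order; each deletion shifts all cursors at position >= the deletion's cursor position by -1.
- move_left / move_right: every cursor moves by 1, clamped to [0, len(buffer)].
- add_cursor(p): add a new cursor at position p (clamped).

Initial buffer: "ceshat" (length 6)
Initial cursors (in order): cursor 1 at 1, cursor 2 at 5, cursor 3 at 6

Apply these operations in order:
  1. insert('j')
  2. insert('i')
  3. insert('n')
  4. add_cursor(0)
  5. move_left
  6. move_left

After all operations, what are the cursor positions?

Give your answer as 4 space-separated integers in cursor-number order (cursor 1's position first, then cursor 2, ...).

After op 1 (insert('j')): buffer="cjeshajtj" (len 9), cursors c1@2 c2@7 c3@9, authorship .1....2.3
After op 2 (insert('i')): buffer="cjieshajitji" (len 12), cursors c1@3 c2@9 c3@12, authorship .11....22.33
After op 3 (insert('n')): buffer="cjineshajintjin" (len 15), cursors c1@4 c2@11 c3@15, authorship .111....222.333
After op 4 (add_cursor(0)): buffer="cjineshajintjin" (len 15), cursors c4@0 c1@4 c2@11 c3@15, authorship .111....222.333
After op 5 (move_left): buffer="cjineshajintjin" (len 15), cursors c4@0 c1@3 c2@10 c3@14, authorship .111....222.333
After op 6 (move_left): buffer="cjineshajintjin" (len 15), cursors c4@0 c1@2 c2@9 c3@13, authorship .111....222.333

Answer: 2 9 13 0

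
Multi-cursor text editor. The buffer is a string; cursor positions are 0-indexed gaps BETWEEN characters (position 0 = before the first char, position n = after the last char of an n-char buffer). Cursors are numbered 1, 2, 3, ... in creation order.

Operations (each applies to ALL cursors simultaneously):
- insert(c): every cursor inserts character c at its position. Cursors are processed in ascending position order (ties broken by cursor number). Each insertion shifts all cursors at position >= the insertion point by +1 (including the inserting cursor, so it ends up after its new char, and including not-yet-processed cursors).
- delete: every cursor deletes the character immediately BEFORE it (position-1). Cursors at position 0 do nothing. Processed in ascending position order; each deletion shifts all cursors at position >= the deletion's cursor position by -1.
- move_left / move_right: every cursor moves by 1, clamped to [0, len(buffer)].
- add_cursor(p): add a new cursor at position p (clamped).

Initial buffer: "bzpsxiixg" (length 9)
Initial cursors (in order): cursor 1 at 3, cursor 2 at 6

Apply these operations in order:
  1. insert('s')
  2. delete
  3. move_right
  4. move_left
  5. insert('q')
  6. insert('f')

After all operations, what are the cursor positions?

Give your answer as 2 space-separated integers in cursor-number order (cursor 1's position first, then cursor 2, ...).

After op 1 (insert('s')): buffer="bzpssxisixg" (len 11), cursors c1@4 c2@8, authorship ...1...2...
After op 2 (delete): buffer="bzpsxiixg" (len 9), cursors c1@3 c2@6, authorship .........
After op 3 (move_right): buffer="bzpsxiixg" (len 9), cursors c1@4 c2@7, authorship .........
After op 4 (move_left): buffer="bzpsxiixg" (len 9), cursors c1@3 c2@6, authorship .........
After op 5 (insert('q')): buffer="bzpqsxiqixg" (len 11), cursors c1@4 c2@8, authorship ...1...2...
After op 6 (insert('f')): buffer="bzpqfsxiqfixg" (len 13), cursors c1@5 c2@10, authorship ...11...22...

Answer: 5 10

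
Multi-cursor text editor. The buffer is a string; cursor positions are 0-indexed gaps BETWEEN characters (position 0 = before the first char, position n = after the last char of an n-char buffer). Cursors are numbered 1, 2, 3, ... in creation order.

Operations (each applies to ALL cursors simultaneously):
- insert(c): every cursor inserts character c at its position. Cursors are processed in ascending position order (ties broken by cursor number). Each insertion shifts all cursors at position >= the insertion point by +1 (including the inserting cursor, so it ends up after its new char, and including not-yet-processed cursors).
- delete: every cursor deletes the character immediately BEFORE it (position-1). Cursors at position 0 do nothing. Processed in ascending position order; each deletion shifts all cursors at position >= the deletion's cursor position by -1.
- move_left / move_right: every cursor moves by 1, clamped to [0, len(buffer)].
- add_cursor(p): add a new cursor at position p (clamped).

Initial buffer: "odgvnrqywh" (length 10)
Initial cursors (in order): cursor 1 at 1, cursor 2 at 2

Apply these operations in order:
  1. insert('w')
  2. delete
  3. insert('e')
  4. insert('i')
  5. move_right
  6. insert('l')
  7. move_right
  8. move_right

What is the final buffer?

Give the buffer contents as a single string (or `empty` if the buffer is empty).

Answer: oeidleiglvnrqywh

Derivation:
After op 1 (insert('w')): buffer="owdwgvnrqywh" (len 12), cursors c1@2 c2@4, authorship .1.2........
After op 2 (delete): buffer="odgvnrqywh" (len 10), cursors c1@1 c2@2, authorship ..........
After op 3 (insert('e')): buffer="oedegvnrqywh" (len 12), cursors c1@2 c2@4, authorship .1.2........
After op 4 (insert('i')): buffer="oeideigvnrqywh" (len 14), cursors c1@3 c2@6, authorship .11.22........
After op 5 (move_right): buffer="oeideigvnrqywh" (len 14), cursors c1@4 c2@7, authorship .11.22........
After op 6 (insert('l')): buffer="oeidleiglvnrqywh" (len 16), cursors c1@5 c2@9, authorship .11.122.2.......
After op 7 (move_right): buffer="oeidleiglvnrqywh" (len 16), cursors c1@6 c2@10, authorship .11.122.2.......
After op 8 (move_right): buffer="oeidleiglvnrqywh" (len 16), cursors c1@7 c2@11, authorship .11.122.2.......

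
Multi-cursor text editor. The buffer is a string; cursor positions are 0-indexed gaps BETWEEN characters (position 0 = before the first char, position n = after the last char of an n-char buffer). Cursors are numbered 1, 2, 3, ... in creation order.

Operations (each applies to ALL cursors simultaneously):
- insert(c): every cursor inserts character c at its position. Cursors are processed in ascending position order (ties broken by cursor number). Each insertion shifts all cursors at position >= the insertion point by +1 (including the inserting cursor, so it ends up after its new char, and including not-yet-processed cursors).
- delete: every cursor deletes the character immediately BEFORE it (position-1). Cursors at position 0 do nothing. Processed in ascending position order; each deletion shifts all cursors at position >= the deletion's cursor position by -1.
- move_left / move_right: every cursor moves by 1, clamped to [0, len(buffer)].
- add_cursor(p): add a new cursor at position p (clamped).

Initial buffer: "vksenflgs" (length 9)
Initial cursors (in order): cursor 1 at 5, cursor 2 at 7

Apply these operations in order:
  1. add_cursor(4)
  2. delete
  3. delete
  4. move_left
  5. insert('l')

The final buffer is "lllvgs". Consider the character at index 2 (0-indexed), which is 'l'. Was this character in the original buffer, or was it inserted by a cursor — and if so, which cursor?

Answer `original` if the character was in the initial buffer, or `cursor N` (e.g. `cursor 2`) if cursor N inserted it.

Answer: cursor 3

Derivation:
After op 1 (add_cursor(4)): buffer="vksenflgs" (len 9), cursors c3@4 c1@5 c2@7, authorship .........
After op 2 (delete): buffer="vksfgs" (len 6), cursors c1@3 c3@3 c2@4, authorship ......
After op 3 (delete): buffer="vgs" (len 3), cursors c1@1 c2@1 c3@1, authorship ...
After op 4 (move_left): buffer="vgs" (len 3), cursors c1@0 c2@0 c3@0, authorship ...
After op 5 (insert('l')): buffer="lllvgs" (len 6), cursors c1@3 c2@3 c3@3, authorship 123...
Authorship (.=original, N=cursor N): 1 2 3 . . .
Index 2: author = 3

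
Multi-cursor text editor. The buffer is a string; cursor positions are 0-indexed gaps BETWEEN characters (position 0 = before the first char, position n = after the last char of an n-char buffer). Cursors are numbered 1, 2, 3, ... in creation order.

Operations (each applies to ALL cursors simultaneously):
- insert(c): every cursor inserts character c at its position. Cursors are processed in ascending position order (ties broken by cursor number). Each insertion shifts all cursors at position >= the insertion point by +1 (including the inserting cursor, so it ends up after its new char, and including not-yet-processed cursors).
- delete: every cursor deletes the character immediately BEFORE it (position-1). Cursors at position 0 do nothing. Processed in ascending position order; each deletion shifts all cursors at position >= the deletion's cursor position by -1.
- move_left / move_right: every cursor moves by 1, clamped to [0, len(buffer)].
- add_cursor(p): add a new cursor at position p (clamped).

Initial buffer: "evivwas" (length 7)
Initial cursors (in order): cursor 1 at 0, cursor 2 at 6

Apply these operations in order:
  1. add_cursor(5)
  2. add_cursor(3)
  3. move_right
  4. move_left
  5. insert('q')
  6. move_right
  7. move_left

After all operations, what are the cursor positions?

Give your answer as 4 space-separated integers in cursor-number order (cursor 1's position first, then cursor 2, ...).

After op 1 (add_cursor(5)): buffer="evivwas" (len 7), cursors c1@0 c3@5 c2@6, authorship .......
After op 2 (add_cursor(3)): buffer="evivwas" (len 7), cursors c1@0 c4@3 c3@5 c2@6, authorship .......
After op 3 (move_right): buffer="evivwas" (len 7), cursors c1@1 c4@4 c3@6 c2@7, authorship .......
After op 4 (move_left): buffer="evivwas" (len 7), cursors c1@0 c4@3 c3@5 c2@6, authorship .......
After op 5 (insert('q')): buffer="qeviqvwqaqs" (len 11), cursors c1@1 c4@5 c3@8 c2@10, authorship 1...4..3.2.
After op 6 (move_right): buffer="qeviqvwqaqs" (len 11), cursors c1@2 c4@6 c3@9 c2@11, authorship 1...4..3.2.
After op 7 (move_left): buffer="qeviqvwqaqs" (len 11), cursors c1@1 c4@5 c3@8 c2@10, authorship 1...4..3.2.

Answer: 1 10 8 5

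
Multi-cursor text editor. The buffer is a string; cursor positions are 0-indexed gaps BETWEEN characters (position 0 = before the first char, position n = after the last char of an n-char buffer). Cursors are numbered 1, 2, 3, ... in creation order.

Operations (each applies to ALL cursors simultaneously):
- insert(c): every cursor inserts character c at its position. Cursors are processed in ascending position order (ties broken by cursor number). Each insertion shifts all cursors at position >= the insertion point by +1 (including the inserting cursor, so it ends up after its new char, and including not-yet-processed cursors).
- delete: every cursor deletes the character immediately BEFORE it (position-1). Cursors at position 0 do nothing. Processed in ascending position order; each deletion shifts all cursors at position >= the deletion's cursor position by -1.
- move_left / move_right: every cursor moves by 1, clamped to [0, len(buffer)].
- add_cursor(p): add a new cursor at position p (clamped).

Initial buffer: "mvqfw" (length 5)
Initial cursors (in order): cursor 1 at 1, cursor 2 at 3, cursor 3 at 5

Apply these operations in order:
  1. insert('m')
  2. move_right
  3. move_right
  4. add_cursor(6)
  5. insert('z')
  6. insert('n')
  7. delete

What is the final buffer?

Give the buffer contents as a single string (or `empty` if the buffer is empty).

Answer: mmvqzmfzwzmz

Derivation:
After op 1 (insert('m')): buffer="mmvqmfwm" (len 8), cursors c1@2 c2@5 c3@8, authorship .1..2..3
After op 2 (move_right): buffer="mmvqmfwm" (len 8), cursors c1@3 c2@6 c3@8, authorship .1..2..3
After op 3 (move_right): buffer="mmvqmfwm" (len 8), cursors c1@4 c2@7 c3@8, authorship .1..2..3
After op 4 (add_cursor(6)): buffer="mmvqmfwm" (len 8), cursors c1@4 c4@6 c2@7 c3@8, authorship .1..2..3
After op 5 (insert('z')): buffer="mmvqzmfzwzmz" (len 12), cursors c1@5 c4@8 c2@10 c3@12, authorship .1..12.4.233
After op 6 (insert('n')): buffer="mmvqznmfznwznmzn" (len 16), cursors c1@6 c4@10 c2@13 c3@16, authorship .1..112.44.22333
After op 7 (delete): buffer="mmvqzmfzwzmz" (len 12), cursors c1@5 c4@8 c2@10 c3@12, authorship .1..12.4.233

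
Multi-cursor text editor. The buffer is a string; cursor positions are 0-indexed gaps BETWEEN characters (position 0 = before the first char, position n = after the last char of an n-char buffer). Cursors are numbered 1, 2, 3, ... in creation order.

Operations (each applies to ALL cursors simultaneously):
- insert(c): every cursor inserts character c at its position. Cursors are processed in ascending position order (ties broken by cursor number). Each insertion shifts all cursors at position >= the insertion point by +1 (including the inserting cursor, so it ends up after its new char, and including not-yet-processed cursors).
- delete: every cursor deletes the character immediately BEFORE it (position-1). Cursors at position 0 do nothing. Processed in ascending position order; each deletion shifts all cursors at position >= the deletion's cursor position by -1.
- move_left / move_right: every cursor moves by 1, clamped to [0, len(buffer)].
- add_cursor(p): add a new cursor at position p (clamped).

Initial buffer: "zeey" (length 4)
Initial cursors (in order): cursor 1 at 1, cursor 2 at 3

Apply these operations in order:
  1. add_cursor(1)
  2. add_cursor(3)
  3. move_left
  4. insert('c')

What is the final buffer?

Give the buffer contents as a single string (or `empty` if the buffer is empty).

Answer: cczeccey

Derivation:
After op 1 (add_cursor(1)): buffer="zeey" (len 4), cursors c1@1 c3@1 c2@3, authorship ....
After op 2 (add_cursor(3)): buffer="zeey" (len 4), cursors c1@1 c3@1 c2@3 c4@3, authorship ....
After op 3 (move_left): buffer="zeey" (len 4), cursors c1@0 c3@0 c2@2 c4@2, authorship ....
After op 4 (insert('c')): buffer="cczeccey" (len 8), cursors c1@2 c3@2 c2@6 c4@6, authorship 13..24..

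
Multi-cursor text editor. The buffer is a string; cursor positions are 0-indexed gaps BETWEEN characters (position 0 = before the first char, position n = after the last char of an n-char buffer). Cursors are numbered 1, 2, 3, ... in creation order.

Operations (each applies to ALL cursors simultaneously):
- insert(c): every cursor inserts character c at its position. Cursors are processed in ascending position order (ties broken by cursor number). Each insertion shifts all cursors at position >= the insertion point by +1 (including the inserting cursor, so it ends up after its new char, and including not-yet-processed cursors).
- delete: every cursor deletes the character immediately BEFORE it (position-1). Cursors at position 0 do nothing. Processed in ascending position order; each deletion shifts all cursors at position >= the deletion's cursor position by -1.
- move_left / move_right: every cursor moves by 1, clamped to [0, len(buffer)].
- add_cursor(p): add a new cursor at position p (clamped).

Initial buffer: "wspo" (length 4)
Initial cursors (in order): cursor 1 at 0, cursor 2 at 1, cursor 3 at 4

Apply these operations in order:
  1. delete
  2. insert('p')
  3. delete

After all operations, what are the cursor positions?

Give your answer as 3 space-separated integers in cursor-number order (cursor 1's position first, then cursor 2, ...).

Answer: 0 0 2

Derivation:
After op 1 (delete): buffer="sp" (len 2), cursors c1@0 c2@0 c3@2, authorship ..
After op 2 (insert('p')): buffer="ppspp" (len 5), cursors c1@2 c2@2 c3@5, authorship 12..3
After op 3 (delete): buffer="sp" (len 2), cursors c1@0 c2@0 c3@2, authorship ..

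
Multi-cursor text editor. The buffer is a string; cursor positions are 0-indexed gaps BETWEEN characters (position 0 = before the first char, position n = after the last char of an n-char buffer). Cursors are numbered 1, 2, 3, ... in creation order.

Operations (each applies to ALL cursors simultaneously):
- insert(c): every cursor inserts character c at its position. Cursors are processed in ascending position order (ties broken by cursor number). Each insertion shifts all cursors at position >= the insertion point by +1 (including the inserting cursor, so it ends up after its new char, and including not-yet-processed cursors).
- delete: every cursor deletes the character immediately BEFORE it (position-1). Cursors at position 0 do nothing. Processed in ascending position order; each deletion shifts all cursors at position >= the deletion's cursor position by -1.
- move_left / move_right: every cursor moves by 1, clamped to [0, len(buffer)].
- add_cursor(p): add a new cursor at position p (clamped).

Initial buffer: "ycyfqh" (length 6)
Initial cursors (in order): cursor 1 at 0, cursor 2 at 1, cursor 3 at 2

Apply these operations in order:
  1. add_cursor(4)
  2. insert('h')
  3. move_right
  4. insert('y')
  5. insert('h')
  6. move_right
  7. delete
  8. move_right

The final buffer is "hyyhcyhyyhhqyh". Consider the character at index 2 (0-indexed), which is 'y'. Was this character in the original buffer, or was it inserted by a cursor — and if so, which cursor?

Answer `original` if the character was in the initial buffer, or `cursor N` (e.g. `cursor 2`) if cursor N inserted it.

Answer: cursor 1

Derivation:
After op 1 (add_cursor(4)): buffer="ycyfqh" (len 6), cursors c1@0 c2@1 c3@2 c4@4, authorship ......
After op 2 (insert('h')): buffer="hyhchyfhqh" (len 10), cursors c1@1 c2@3 c3@5 c4@8, authorship 1.2.3..4..
After op 3 (move_right): buffer="hyhchyfhqh" (len 10), cursors c1@2 c2@4 c3@6 c4@9, authorship 1.2.3..4..
After op 4 (insert('y')): buffer="hyyhcyhyyfhqyh" (len 14), cursors c1@3 c2@6 c3@9 c4@13, authorship 1.12.23.3.4.4.
After op 5 (insert('h')): buffer="hyyhhcyhhyyhfhqyhh" (len 18), cursors c1@4 c2@8 c3@12 c4@17, authorship 1.112.223.33.4.44.
After op 6 (move_right): buffer="hyyhhcyhhyyhfhqyhh" (len 18), cursors c1@5 c2@9 c3@13 c4@18, authorship 1.112.223.33.4.44.
After op 7 (delete): buffer="hyyhcyhyyhhqyh" (len 14), cursors c1@4 c2@7 c3@10 c4@14, authorship 1.11.22.334.44
After op 8 (move_right): buffer="hyyhcyhyyhhqyh" (len 14), cursors c1@5 c2@8 c3@11 c4@14, authorship 1.11.22.334.44
Authorship (.=original, N=cursor N): 1 . 1 1 . 2 2 . 3 3 4 . 4 4
Index 2: author = 1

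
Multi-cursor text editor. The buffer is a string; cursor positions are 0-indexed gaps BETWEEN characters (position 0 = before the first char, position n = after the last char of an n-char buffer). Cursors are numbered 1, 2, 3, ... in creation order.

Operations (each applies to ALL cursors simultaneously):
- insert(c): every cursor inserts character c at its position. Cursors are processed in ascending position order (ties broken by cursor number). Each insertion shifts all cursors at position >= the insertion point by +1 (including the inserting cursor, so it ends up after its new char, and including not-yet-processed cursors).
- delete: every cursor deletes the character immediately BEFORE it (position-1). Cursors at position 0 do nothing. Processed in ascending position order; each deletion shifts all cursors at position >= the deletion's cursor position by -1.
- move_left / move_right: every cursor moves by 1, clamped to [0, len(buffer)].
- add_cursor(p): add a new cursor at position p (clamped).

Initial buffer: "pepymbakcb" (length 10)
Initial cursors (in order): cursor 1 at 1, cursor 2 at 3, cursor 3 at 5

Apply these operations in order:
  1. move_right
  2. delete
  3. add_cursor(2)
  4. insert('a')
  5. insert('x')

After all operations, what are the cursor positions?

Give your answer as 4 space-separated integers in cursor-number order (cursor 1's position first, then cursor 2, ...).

Answer: 3 8 11 8

Derivation:
After op 1 (move_right): buffer="pepymbakcb" (len 10), cursors c1@2 c2@4 c3@6, authorship ..........
After op 2 (delete): buffer="ppmakcb" (len 7), cursors c1@1 c2@2 c3@3, authorship .......
After op 3 (add_cursor(2)): buffer="ppmakcb" (len 7), cursors c1@1 c2@2 c4@2 c3@3, authorship .......
After op 4 (insert('a')): buffer="papaamaakcb" (len 11), cursors c1@2 c2@5 c4@5 c3@7, authorship .1.24.3....
After op 5 (insert('x')): buffer="paxpaaxxmaxakcb" (len 15), cursors c1@3 c2@8 c4@8 c3@11, authorship .11.2424.33....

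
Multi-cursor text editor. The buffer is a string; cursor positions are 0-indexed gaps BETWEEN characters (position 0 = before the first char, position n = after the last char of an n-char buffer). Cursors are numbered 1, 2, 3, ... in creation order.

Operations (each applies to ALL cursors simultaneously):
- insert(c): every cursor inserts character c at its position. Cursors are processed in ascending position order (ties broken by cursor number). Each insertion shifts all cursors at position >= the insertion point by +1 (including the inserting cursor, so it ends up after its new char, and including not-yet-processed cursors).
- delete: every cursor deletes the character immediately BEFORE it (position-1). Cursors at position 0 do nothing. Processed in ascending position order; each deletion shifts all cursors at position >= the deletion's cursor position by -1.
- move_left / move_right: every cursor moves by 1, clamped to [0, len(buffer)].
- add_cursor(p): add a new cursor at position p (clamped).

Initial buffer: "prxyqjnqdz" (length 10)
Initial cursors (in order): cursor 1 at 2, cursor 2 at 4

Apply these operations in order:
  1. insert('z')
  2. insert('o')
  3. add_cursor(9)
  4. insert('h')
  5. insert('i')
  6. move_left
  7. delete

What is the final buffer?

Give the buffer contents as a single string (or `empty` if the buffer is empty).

Answer: przoixyzoiqijnqdz

Derivation:
After op 1 (insert('z')): buffer="przxyzqjnqdz" (len 12), cursors c1@3 c2@6, authorship ..1..2......
After op 2 (insert('o')): buffer="przoxyzoqjnqdz" (len 14), cursors c1@4 c2@8, authorship ..11..22......
After op 3 (add_cursor(9)): buffer="przoxyzoqjnqdz" (len 14), cursors c1@4 c2@8 c3@9, authorship ..11..22......
After op 4 (insert('h')): buffer="przohxyzohqhjnqdz" (len 17), cursors c1@5 c2@10 c3@12, authorship ..111..222.3.....
After op 5 (insert('i')): buffer="przohixyzohiqhijnqdz" (len 20), cursors c1@6 c2@12 c3@15, authorship ..1111..2222.33.....
After op 6 (move_left): buffer="przohixyzohiqhijnqdz" (len 20), cursors c1@5 c2@11 c3@14, authorship ..1111..2222.33.....
After op 7 (delete): buffer="przoixyzoiqijnqdz" (len 17), cursors c1@4 c2@9 c3@11, authorship ..111..222.3.....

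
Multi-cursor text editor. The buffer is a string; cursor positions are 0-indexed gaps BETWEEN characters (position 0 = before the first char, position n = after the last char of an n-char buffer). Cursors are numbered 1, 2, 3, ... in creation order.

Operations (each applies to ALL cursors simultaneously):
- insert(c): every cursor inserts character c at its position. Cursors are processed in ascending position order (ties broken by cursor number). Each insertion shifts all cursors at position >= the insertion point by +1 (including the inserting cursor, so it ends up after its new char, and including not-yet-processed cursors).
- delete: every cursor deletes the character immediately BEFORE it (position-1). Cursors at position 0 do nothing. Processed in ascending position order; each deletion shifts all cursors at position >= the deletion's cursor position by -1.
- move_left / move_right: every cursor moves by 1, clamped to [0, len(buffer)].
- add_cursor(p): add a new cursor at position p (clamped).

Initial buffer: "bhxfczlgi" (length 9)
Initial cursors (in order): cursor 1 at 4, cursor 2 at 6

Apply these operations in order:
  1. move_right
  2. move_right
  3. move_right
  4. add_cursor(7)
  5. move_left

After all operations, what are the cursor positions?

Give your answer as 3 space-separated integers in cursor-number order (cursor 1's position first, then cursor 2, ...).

After op 1 (move_right): buffer="bhxfczlgi" (len 9), cursors c1@5 c2@7, authorship .........
After op 2 (move_right): buffer="bhxfczlgi" (len 9), cursors c1@6 c2@8, authorship .........
After op 3 (move_right): buffer="bhxfczlgi" (len 9), cursors c1@7 c2@9, authorship .........
After op 4 (add_cursor(7)): buffer="bhxfczlgi" (len 9), cursors c1@7 c3@7 c2@9, authorship .........
After op 5 (move_left): buffer="bhxfczlgi" (len 9), cursors c1@6 c3@6 c2@8, authorship .........

Answer: 6 8 6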